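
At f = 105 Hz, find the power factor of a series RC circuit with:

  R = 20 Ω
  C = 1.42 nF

Step 1 — Angular frequency: ω = 2π·f = 2π·105 = 659.7 rad/s.
Step 2 — Component impedances:
  R: Z = R = 20 Ω
  C: Z = 1/(jωC) = -j/(ω·C) = 0 - j1.067e+06 Ω
Step 3 — Series combination: Z_total = R + C = 20 - j1.067e+06 Ω = 1.067e+06∠-90.0° Ω.
Step 4 — Power factor: PF = cos(φ) = Re(Z)/|Z| = 20/1.067e+06 = 1.874e-05.
Step 5 — Type: Im(Z) = -1.067e+06 ⇒ leading (phase φ = -90.0°).

PF = 1.874e-05 (leading, φ = -90.0°)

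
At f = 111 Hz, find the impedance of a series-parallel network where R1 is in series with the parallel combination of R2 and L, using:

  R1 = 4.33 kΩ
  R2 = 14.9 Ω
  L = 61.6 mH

Step 1 — Angular frequency: ω = 2π·f = 2π·111 = 697.4 rad/s.
Step 2 — Component impedances:
  R1: Z = R = 4330 Ω
  R2: Z = R = 14.9 Ω
  L: Z = jωL = j·697.4·0.0616 = 0 + j42.96 Ω
Step 3 — Parallel branch: R2 || L = 1/(1/R2 + 1/L) = 13.3 + j4.613 Ω.
Step 4 — Series with R1: Z_total = R1 + (R2 || L) = 4343 + j4.613 Ω = 4343∠0.1° Ω.

Z = 4343 + j4.613 Ω = 4343∠0.1° Ω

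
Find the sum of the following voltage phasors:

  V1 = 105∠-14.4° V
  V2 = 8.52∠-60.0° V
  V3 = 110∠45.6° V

Step 1 — Convert each phasor to rectangular form:
  V1 = 105·(cos(-14.4°) + j·sin(-14.4°)) = 101.7 - j26.11 V
  V2 = 8.52·(cos(-60.0°) + j·sin(-60.0°)) = 4.26 - j7.379 V
  V3 = 110·(cos(45.6°) + j·sin(45.6°)) = 76.96 + j78.59 V
Step 2 — Sum components: V_total = 182.9 + j45.1 V.
Step 3 — Convert to polar: |V_total| = 188.4 V, ∠V_total = 13.9°.

V_total = 188.4∠13.9° V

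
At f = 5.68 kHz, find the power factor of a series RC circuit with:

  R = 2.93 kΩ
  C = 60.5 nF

Step 1 — Angular frequency: ω = 2π·f = 2π·5680 = 3.569e+04 rad/s.
Step 2 — Component impedances:
  R: Z = R = 2930 Ω
  C: Z = 1/(jωC) = -j/(ω·C) = 0 - j463.1 Ω
Step 3 — Series combination: Z_total = R + C = 2930 - j463.1 Ω = 2966∠-9.0° Ω.
Step 4 — Power factor: PF = cos(φ) = Re(Z)/|Z| = 2930/2966.4 = 0.9877.
Step 5 — Type: Im(Z) = -463.1 ⇒ leading (phase φ = -9.0°).

PF = 0.9877 (leading, φ = -9.0°)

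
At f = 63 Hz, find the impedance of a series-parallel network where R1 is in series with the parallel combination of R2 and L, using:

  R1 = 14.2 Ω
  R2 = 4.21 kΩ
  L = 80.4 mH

Step 1 — Angular frequency: ω = 2π·f = 2π·63 = 395.8 rad/s.
Step 2 — Component impedances:
  R1: Z = R = 14.2 Ω
  R2: Z = R = 4210 Ω
  L: Z = jωL = j·395.8·0.0804 = 0 + j31.83 Ω
Step 3 — Parallel branch: R2 || L = 1/(1/R2 + 1/L) = 0.2406 + j31.82 Ω.
Step 4 — Series with R1: Z_total = R1 + (R2 || L) = 14.44 + j31.82 Ω = 34.95∠65.6° Ω.

Z = 14.44 + j31.82 Ω = 34.95∠65.6° Ω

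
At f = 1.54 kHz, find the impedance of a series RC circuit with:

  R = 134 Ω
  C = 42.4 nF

Step 1 — Angular frequency: ω = 2π·f = 2π·1540 = 9676 rad/s.
Step 2 — Component impedances:
  R: Z = R = 134 Ω
  C: Z = 1/(jωC) = -j/(ω·C) = 0 - j2437 Ω
Step 3 — Series combination: Z_total = R + C = 134 - j2437 Ω = 2441∠-86.9° Ω.

Z = 134 - j2437 Ω = 2441∠-86.9° Ω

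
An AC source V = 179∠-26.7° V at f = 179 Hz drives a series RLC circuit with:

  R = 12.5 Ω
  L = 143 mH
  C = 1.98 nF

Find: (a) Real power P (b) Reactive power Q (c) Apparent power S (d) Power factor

Step 1 — Angular frequency: ω = 2π·f = 2π·179 = 1125 rad/s.
Step 2 — Component impedances:
  R: Z = R = 12.5 Ω
  L: Z = jωL = j·1125·0.143 = 0 + j160.8 Ω
  C: Z = 1/(jωC) = -j/(ω·C) = 0 - j4.491e+05 Ω
Step 3 — Series combination: Z_total = R + L + C = 12.5 - j4.489e+05 Ω = 4.489e+05∠-90.0° Ω.
Step 4 — Source phasor: V = 179∠-26.7° V = 159.9 - j80.43 V.
Step 5 — Current: I = V / Z = 0.0001792 + j0.0003562 A = 0.0003988∠63.3° A.
Step 6 — Complex power: S = V·I* = 1.988e-06 - j0.07138 VA.
Step 7 — Real power: P = Re(S) = 1.988e-06 W.
Step 8 — Reactive power: Q = Im(S) = -0.07138 VAR.
Step 9 — Apparent power: |S| = 0.07138 VA.
Step 10 — Power factor: PF = P/|S| = 2.785e-05 (leading).

(a) P = 1.988e-06 W  (b) Q = -0.07138 VAR  (c) S = 0.07138 VA  (d) PF = 2.785e-05 (leading)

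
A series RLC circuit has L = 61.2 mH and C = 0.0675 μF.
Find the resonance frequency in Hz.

Step 1 — Resonance condition Im(Z)=0 gives ω₀ = 1/√(LC).
Step 2 — ω₀ = 1/√(0.0612·6.75e-08) = 1.556e+04 rad/s.
Step 3 — f₀ = ω₀/(2π) = 2476 Hz.

f₀ = 2476 Hz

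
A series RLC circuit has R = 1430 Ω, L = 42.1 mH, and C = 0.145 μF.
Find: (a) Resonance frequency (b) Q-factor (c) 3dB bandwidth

Step 1 — Resonance condition Im(Z)=0 gives ω₀ = 1/√(LC).
Step 2 — ω₀ = 1/√(0.0421·1.45e-07) = 1.28e+04 rad/s.
Step 3 — f₀ = ω₀/(2π) = 2037 Hz.
Step 4 — Series Q: Q = ω₀L/R = 1.28e+04·0.0421/1430 = 0.3768.
Step 5 — 3dB bandwidth: Δω = ω₀/Q = 3.397e+04 rad/s; BW = Δω/(2π) = 5406 Hz.

(a) f₀ = 2037 Hz  (b) Q = 0.3768  (c) BW = 5406 Hz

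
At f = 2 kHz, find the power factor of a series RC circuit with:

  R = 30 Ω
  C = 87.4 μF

Step 1 — Angular frequency: ω = 2π·f = 2π·2000 = 1.257e+04 rad/s.
Step 2 — Component impedances:
  R: Z = R = 30 Ω
  C: Z = 1/(jωC) = -j/(ω·C) = 0 - j0.9105 Ω
Step 3 — Series combination: Z_total = R + C = 30 - j0.9105 Ω = 30.01∠-1.7° Ω.
Step 4 — Power factor: PF = cos(φ) = Re(Z)/|Z| = 30/30.014 = 0.9995.
Step 5 — Type: Im(Z) = -0.9105 ⇒ leading (phase φ = -1.7°).

PF = 0.9995 (leading, φ = -1.7°)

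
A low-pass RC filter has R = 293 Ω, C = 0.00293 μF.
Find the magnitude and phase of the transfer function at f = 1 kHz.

Step 1 — Angular frequency: ω = 2π·1000 = 6283 rad/s.
Step 2 — Transfer function: H(jω) = 1/(1 + jωRC).
Step 3 — Denominator: 1 + jωRC = 1 + j·6283·293·2.93e-09 = 1 + j0.005394.
Step 4 — H = 1 - j0.005394.
Step 5 — Magnitude: |H| = 1 (-0.0 dB); phase: φ = -0.3°.

|H| = 1 (-0.0 dB), φ = -0.3°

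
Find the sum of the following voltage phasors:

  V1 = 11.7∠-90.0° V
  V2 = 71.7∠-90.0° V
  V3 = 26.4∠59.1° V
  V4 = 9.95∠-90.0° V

Step 1 — Convert each phasor to rectangular form:
  V1 = 11.7·(cos(-90.0°) + j·sin(-90.0°)) = 0 - j11.7 V
  V2 = 71.7·(cos(-90.0°) + j·sin(-90.0°)) = 0 - j71.7 V
  V3 = 26.4·(cos(59.1°) + j·sin(59.1°)) = 13.56 + j22.65 V
  V4 = 9.95·(cos(-90.0°) + j·sin(-90.0°)) = 0 - j9.95 V
Step 2 — Sum components: V_total = 13.56 - j70.7 V.
Step 3 — Convert to polar: |V_total| = 71.99 V, ∠V_total = -79.1°.

V_total = 71.99∠-79.1° V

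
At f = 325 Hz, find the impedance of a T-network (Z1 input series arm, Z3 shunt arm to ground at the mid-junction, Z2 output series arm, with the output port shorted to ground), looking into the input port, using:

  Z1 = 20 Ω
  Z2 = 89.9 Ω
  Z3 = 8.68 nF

Step 1 — Angular frequency: ω = 2π·f = 2π·325 = 2042 rad/s.
Step 2 — Component impedances:
  Z1: Z = R = 20 Ω
  Z2: Z = R = 89.9 Ω
  Z3: Z = 1/(jωC) = -j/(ω·C) = 0 - j5.642e+04 Ω
Step 3 — With the output port shorted to ground, the output series arm Z2 runs from the junction to ground; the shunt arm Z3 also runs from the junction to ground. They appear in parallel: Z3 || Z2 = 89.9 - j0.1433 Ω.
Step 4 — Series with input arm Z1: Z_in = Z1 + (Z3 || Z2) = 109.9 - j0.1433 Ω = 109.9∠-0.1° Ω.

Z = 109.9 - j0.1433 Ω = 109.9∠-0.1° Ω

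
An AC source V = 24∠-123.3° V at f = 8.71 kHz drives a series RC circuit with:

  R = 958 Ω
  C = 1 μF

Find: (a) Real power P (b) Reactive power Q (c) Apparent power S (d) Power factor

Step 1 — Angular frequency: ω = 2π·f = 2π·8710 = 5.473e+04 rad/s.
Step 2 — Component impedances:
  R: Z = R = 958 Ω
  C: Z = 1/(jωC) = -j/(ω·C) = 0 - j18.27 Ω
Step 3 — Series combination: Z_total = R + C = 958 - j18.27 Ω = 958.2∠-1.1° Ω.
Step 4 — Source phasor: V = 24∠-123.3° V = -13.18 - j20.06 V.
Step 5 — Current: I = V / Z = -0.01335 - j0.02119 A = 0.02505∠-122.2° A.
Step 6 — Complex power: S = V·I* = 0.601 - j0.01146 VA.
Step 7 — Real power: P = Re(S) = 0.601 W.
Step 8 — Reactive power: Q = Im(S) = -0.01146 VAR.
Step 9 — Apparent power: |S| = 0.6011 VA.
Step 10 — Power factor: PF = P/|S| = 0.9998 (leading).

(a) P = 0.601 W  (b) Q = -0.01146 VAR  (c) S = 0.6011 VA  (d) PF = 0.9998 (leading)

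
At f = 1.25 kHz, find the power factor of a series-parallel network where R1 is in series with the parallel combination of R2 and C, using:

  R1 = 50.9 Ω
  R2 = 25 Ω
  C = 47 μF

Step 1 — Angular frequency: ω = 2π·f = 2π·1250 = 7854 rad/s.
Step 2 — Component impedances:
  R1: Z = R = 50.9 Ω
  R2: Z = R = 25 Ω
  C: Z = 1/(jωC) = -j/(ω·C) = 0 - j2.709 Ω
Step 3 — Parallel branch: R2 || C = 1/(1/R2 + 1/C) = 0.2901 - j2.678 Ω.
Step 4 — Series with R1: Z_total = R1 + (R2 || C) = 51.19 - j2.678 Ω = 51.26∠-3.0° Ω.
Step 5 — Power factor: PF = cos(φ) = Re(Z)/|Z| = 51.19/51.26 = 0.9986.
Step 6 — Type: Im(Z) = -2.678 ⇒ leading (phase φ = -3.0°).

PF = 0.9986 (leading, φ = -3.0°)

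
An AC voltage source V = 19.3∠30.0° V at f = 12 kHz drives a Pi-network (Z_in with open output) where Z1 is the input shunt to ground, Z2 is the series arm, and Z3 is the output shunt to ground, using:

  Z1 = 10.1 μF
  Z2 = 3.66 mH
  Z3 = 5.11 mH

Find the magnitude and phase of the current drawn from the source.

Step 1 — Angular frequency: ω = 2π·f = 2π·1.2e+04 = 7.54e+04 rad/s.
Step 2 — Component impedances:
  Z1: Z = 1/(jωC) = -j/(ω·C) = 0 - j1.313 Ω
  Z2: Z = jωL = j·7.54e+04·0.00366 = 0 + j276 Ω
  Z3: Z = jωL = j·7.54e+04·0.00511 = 0 + j385.3 Ω
Step 3 — With open output, the series arm Z2 and the output shunt Z3 appear in series to ground: Z2 + Z3 = 0 + j661.2 Ω.
Step 4 — Parallel with input shunt Z1: Z_in = Z1 || (Z2 + Z3) = 0 - j1.316 Ω = 1.316∠-90.0° Ω.
Step 5 — Source phasor: V = 19.3∠30.0° V = 16.71 + j9.65 V.
Step 6 — Ohm's law: I = V / Z_total = (16.71 + j9.65) / (0 - j1.316) = -7.334 + j12.7 A.
Step 7 — Convert to polar: |I| = 14.67 A, ∠I = 120.0°.

I = 14.67∠120.0° A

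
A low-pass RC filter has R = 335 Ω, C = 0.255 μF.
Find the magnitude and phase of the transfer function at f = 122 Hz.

Step 1 — Angular frequency: ω = 2π·122 = 766.5 rad/s.
Step 2 — Transfer function: H(jω) = 1/(1 + jωRC).
Step 3 — Denominator: 1 + jωRC = 1 + j·766.5·335·2.55e-07 = 1 + j0.06548.
Step 4 — H = 0.9957 - j0.0652.
Step 5 — Magnitude: |H| = 0.9979 (-0.0 dB); phase: φ = -3.7°.

|H| = 0.9979 (-0.0 dB), φ = -3.7°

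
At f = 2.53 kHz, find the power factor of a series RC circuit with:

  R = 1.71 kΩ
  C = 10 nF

Step 1 — Angular frequency: ω = 2π·f = 2π·2530 = 1.59e+04 rad/s.
Step 2 — Component impedances:
  R: Z = R = 1710 Ω
  C: Z = 1/(jωC) = -j/(ω·C) = 0 - j6291 Ω
Step 3 — Series combination: Z_total = R + C = 1710 - j6291 Ω = 6519∠-74.8° Ω.
Step 4 — Power factor: PF = cos(φ) = Re(Z)/|Z| = 1710/6519 = 0.2623.
Step 5 — Type: Im(Z) = -6291 ⇒ leading (phase φ = -74.8°).

PF = 0.2623 (leading, φ = -74.8°)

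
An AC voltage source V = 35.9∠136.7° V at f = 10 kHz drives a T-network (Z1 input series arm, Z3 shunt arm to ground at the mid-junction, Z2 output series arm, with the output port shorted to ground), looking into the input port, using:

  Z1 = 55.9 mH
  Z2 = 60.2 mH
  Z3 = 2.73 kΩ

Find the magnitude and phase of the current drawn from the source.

Step 1 — Angular frequency: ω = 2π·f = 2π·1e+04 = 6.283e+04 rad/s.
Step 2 — Component impedances:
  Z1: Z = jωL = j·6.283e+04·0.0559 = 0 + j3512 Ω
  Z2: Z = jωL = j·6.283e+04·0.0602 = 0 + j3782 Ω
  Z3: Z = R = 2730 Ω
Step 3 — With the output port shorted to ground, the output series arm Z2 runs from the junction to ground; the shunt arm Z3 also runs from the junction to ground. They appear in parallel: Z3 || Z2 = 1795 + j1296 Ω.
Step 4 — Series with input arm Z1: Z_in = Z1 + (Z3 || Z2) = 1795 + j4808 Ω = 5132∠69.5° Ω.
Step 5 — Source phasor: V = 35.9∠136.7° V = -26.13 + j24.62 V.
Step 6 — Ohm's law: I = V / Z_total = (-26.13 + j24.62) / (1795 + j4808) = 0.002714 + j0.006447 A.
Step 7 — Convert to polar: |I| = 0.006995 A, ∠I = 67.2°.

I = 0.006995∠67.2° A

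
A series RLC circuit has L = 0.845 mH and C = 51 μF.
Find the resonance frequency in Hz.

Step 1 — Resonance condition Im(Z)=0 gives ω₀ = 1/√(LC).
Step 2 — ω₀ = 1/√(0.000845·5.1e-05) = 4817 rad/s.
Step 3 — f₀ = ω₀/(2π) = 766.7 Hz.

f₀ = 766.7 Hz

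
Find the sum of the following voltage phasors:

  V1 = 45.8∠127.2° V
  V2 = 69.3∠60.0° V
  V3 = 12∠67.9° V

Step 1 — Convert each phasor to rectangular form:
  V1 = 45.8·(cos(127.2°) + j·sin(127.2°)) = -27.69 + j36.48 V
  V2 = 69.3·(cos(60.0°) + j·sin(60.0°)) = 34.65 + j60.02 V
  V3 = 12·(cos(67.9°) + j·sin(67.9°)) = 4.515 + j11.12 V
Step 2 — Sum components: V_total = 11.47 + j107.6 V.
Step 3 — Convert to polar: |V_total| = 108.2 V, ∠V_total = 83.9°.

V_total = 108.2∠83.9° V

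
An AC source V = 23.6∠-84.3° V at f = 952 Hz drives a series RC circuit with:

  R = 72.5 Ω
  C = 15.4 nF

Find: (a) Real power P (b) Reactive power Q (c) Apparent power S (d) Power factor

Step 1 — Angular frequency: ω = 2π·f = 2π·952 = 5982 rad/s.
Step 2 — Component impedances:
  R: Z = R = 72.5 Ω
  C: Z = 1/(jωC) = -j/(ω·C) = 0 - j1.086e+04 Ω
Step 3 — Series combination: Z_total = R + C = 72.5 - j1.086e+04 Ω = 1.086e+04∠-89.6° Ω.
Step 4 — Source phasor: V = 23.6∠-84.3° V = 2.344 - j23.48 V.
Step 5 — Current: I = V / Z = 0.002165 + j0.0002015 A = 0.002174∠5.3° A.
Step 6 — Complex power: S = V·I* = 0.0003426 - j0.0513 VA.
Step 7 — Real power: P = Re(S) = 0.0003426 W.
Step 8 — Reactive power: Q = Im(S) = -0.0513 VAR.
Step 9 — Apparent power: |S| = 0.0513 VA.
Step 10 — Power factor: PF = P/|S| = 0.006678 (leading).

(a) P = 0.0003426 W  (b) Q = -0.0513 VAR  (c) S = 0.0513 VA  (d) PF = 0.006678 (leading)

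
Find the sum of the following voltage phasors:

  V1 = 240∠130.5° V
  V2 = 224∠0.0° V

Step 1 — Convert each phasor to rectangular form:
  V1 = 240·(cos(130.5°) + j·sin(130.5°)) = -155.9 + j182.5 V
  V2 = 224·(cos(0.0°) + j·sin(0.0°)) = 224 V
Step 2 — Sum components: V_total = 68.13 + j182.5 V.
Step 3 — Convert to polar: |V_total| = 194.8 V, ∠V_total = 69.5°.

V_total = 194.8∠69.5° V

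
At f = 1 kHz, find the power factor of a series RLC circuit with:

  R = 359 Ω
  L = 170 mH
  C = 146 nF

Step 1 — Angular frequency: ω = 2π·f = 2π·1000 = 6283 rad/s.
Step 2 — Component impedances:
  R: Z = R = 359 Ω
  L: Z = jωL = j·6283·0.17 = 0 + j1068 Ω
  C: Z = 1/(jωC) = -j/(ω·C) = 0 - j1090 Ω
Step 3 — Series combination: Z_total = R + L + C = 359 - j21.96 Ω = 359.7∠-3.5° Ω.
Step 4 — Power factor: PF = cos(φ) = Re(Z)/|Z| = 359/359.7 = 0.9981.
Step 5 — Type: Im(Z) = -21.96 ⇒ leading (phase φ = -3.5°).

PF = 0.9981 (leading, φ = -3.5°)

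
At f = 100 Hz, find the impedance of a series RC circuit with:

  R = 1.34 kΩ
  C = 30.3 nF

Step 1 — Angular frequency: ω = 2π·f = 2π·100 = 628.3 rad/s.
Step 2 — Component impedances:
  R: Z = R = 1340 Ω
  C: Z = 1/(jωC) = -j/(ω·C) = 0 - j5.253e+04 Ω
Step 3 — Series combination: Z_total = R + C = 1340 - j5.253e+04 Ω = 5.254e+04∠-88.5° Ω.

Z = 1340 - j5.253e+04 Ω = 5.254e+04∠-88.5° Ω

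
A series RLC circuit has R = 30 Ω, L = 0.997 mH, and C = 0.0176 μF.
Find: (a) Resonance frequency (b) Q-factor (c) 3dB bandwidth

Step 1 — Resonance: ω₀ = 1/√(LC) = 1/√(0.000997·1.76e-08) = 2.387e+05 rad/s.
Step 2 — f₀ = ω₀/(2π) = 3.799e+04 Hz.
Step 3 — Series Q: Q = ω₀L/R = 2.387e+05·0.000997/30 = 7.934.
Step 4 — Bandwidth: Δω = ω₀/Q = 3.009e+04 rad/s; BW = Δω/(2π) = 4789 Hz.

(a) f₀ = 3.799e+04 Hz  (b) Q = 7.934  (c) BW = 4789 Hz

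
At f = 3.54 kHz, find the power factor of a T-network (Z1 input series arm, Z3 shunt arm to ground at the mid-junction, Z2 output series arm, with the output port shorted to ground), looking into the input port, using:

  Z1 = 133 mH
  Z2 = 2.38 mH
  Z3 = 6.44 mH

Step 1 — Angular frequency: ω = 2π·f = 2π·3540 = 2.224e+04 rad/s.
Step 2 — Component impedances:
  Z1: Z = jωL = j·2.224e+04·0.133 = 0 + j2958 Ω
  Z2: Z = jωL = j·2.224e+04·0.00238 = 0 + j52.94 Ω
  Z3: Z = jωL = j·2.224e+04·0.00644 = 0 + j143.2 Ω
Step 3 — With the output port shorted to ground, the output series arm Z2 runs from the junction to ground; the shunt arm Z3 also runs from the junction to ground. They appear in parallel: Z3 || Z2 = 0 + j38.65 Ω.
Step 4 — Series with input arm Z1: Z_in = Z1 + (Z3 || Z2) = 0 + j2997 Ω = 2997∠90.0° Ω.
Step 5 — Power factor: PF = cos(φ) = Re(Z)/|Z| = 0/2997 = 0.
Step 6 — Type: Im(Z) = 2997 ⇒ lagging (phase φ = 90.0°).

PF = 0 (lagging, φ = 90.0°)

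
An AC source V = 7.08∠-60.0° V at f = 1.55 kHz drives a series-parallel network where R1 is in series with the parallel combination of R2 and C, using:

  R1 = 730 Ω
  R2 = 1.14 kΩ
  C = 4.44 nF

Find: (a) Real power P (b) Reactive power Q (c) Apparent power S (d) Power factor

Step 1 — Angular frequency: ω = 2π·f = 2π·1550 = 9739 rad/s.
Step 2 — Component impedances:
  R1: Z = R = 730 Ω
  R2: Z = R = 1140 Ω
  C: Z = 1/(jωC) = -j/(ω·C) = 0 - j2.313e+04 Ω
Step 3 — Parallel branch: R2 || C = 1/(1/R2 + 1/C) = 1137 - j56.06 Ω.
Step 4 — Series with R1: Z_total = R1 + (R2 || C) = 1867 - j56.06 Ω = 1868∠-1.7° Ω.
Step 5 — Source phasor: V = 7.08∠-60.0° V = 3.54 - j6.131 V.
Step 6 — Current: I = V / Z = 0.001993 - j0.003224 A = 0.00379∠-58.3° A.
Step 7 — Complex power: S = V·I* = 0.02682 - j0.0008052 VA.
Step 8 — Real power: P = Re(S) = 0.02682 W.
Step 9 — Reactive power: Q = Im(S) = -0.0008052 VAR.
Step 10 — Apparent power: |S| = 0.02683 VA.
Step 11 — Power factor: PF = P/|S| = 0.9995 (leading).

(a) P = 0.02682 W  (b) Q = -0.0008052 VAR  (c) S = 0.02683 VA  (d) PF = 0.9995 (leading)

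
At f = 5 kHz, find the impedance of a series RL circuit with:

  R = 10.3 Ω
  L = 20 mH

Step 1 — Angular frequency: ω = 2π·f = 2π·5000 = 3.142e+04 rad/s.
Step 2 — Component impedances:
  R: Z = R = 10.3 Ω
  L: Z = jωL = j·3.142e+04·0.02 = 0 + j628.3 Ω
Step 3 — Series combination: Z_total = R + L = 10.3 + j628.3 Ω = 628.4∠89.1° Ω.

Z = 10.3 + j628.3 Ω = 628.4∠89.1° Ω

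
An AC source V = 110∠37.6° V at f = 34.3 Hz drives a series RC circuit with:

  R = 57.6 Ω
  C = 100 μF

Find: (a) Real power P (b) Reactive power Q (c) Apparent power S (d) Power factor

Step 1 — Angular frequency: ω = 2π·f = 2π·34.3 = 215.5 rad/s.
Step 2 — Component impedances:
  R: Z = R = 57.6 Ω
  C: Z = 1/(jωC) = -j/(ω·C) = 0 - j46.4 Ω
Step 3 — Series combination: Z_total = R + C = 57.6 - j46.4 Ω = 73.96∠-38.9° Ω.
Step 4 — Source phasor: V = 110∠37.6° V = 87.15 + j67.12 V.
Step 5 — Current: I = V / Z = 0.3483 + j1.446 A = 1.487∠76.5° A.
Step 6 — Complex power: S = V·I* = 127.4 - j102.6 VA.
Step 7 — Real power: P = Re(S) = 127.4 W.
Step 8 — Reactive power: Q = Im(S) = -102.6 VAR.
Step 9 — Apparent power: |S| = 163.6 VA.
Step 10 — Power factor: PF = P/|S| = 0.7787 (leading).

(a) P = 127.4 W  (b) Q = -102.6 VAR  (c) S = 163.6 VA  (d) PF = 0.7787 (leading)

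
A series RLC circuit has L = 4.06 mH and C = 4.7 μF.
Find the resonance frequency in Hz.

Step 1 — Resonance condition Im(Z)=0 gives ω₀ = 1/√(LC).
Step 2 — ω₀ = 1/√(0.00406·4.7e-06) = 7239 rad/s.
Step 3 — f₀ = ω₀/(2π) = 1152 Hz.

f₀ = 1152 Hz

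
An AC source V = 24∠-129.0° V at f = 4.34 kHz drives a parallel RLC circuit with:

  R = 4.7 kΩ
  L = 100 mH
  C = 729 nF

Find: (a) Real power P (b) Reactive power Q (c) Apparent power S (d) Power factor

Step 1 — Angular frequency: ω = 2π·f = 2π·4340 = 2.727e+04 rad/s.
Step 2 — Component impedances:
  R: Z = R = 4700 Ω
  L: Z = jωL = j·2.727e+04·0.1 = 0 + j2727 Ω
  C: Z = 1/(jωC) = -j/(ω·C) = 0 - j50.3 Ω
Step 3 — Parallel combination: 1/Z_total = 1/R + 1/L + 1/C; Z_total = 0.5588 - j51.24 Ω = 51.25∠-89.4° Ω.
Step 4 — Source phasor: V = 24∠-129.0° V = -15.1 - j18.65 V.
Step 5 — Current: I = V / Z = 0.3607 - j0.2987 A = 0.4683∠-39.6° A.
Step 6 — Complex power: S = V·I* = 0.1226 - j11.24 VA.
Step 7 — Real power: P = Re(S) = 0.1226 W.
Step 8 — Reactive power: Q = Im(S) = -11.24 VAR.
Step 9 — Apparent power: |S| = 11.24 VA.
Step 10 — Power factor: PF = P/|S| = 0.0109 (leading).

(a) P = 0.1226 W  (b) Q = -11.24 VAR  (c) S = 11.24 VA  (d) PF = 0.0109 (leading)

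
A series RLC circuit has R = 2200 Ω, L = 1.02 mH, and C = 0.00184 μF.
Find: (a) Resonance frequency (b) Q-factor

Step 1 — Resonance condition Im(Z)=0 gives ω₀ = 1/√(LC).
Step 2 — ω₀ = 1/√(0.00102·1.84e-09) = 7.299e+05 rad/s.
Step 3 — f₀ = ω₀/(2π) = 1.162e+05 Hz.
Step 4 — Series Q: Q = ω₀L/R = 7.299e+05·0.00102/2200 = 0.3384.

(a) f₀ = 1.162e+05 Hz  (b) Q = 0.3384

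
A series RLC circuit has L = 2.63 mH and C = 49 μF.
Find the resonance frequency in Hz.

Step 1 — Resonance condition Im(Z)=0 gives ω₀ = 1/√(LC).
Step 2 — ω₀ = 1/√(0.00263·4.9e-05) = 2786 rad/s.
Step 3 — f₀ = ω₀/(2π) = 443.3 Hz.

f₀ = 443.3 Hz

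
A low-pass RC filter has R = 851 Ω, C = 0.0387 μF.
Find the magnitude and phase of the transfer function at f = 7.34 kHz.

Step 1 — Angular frequency: ω = 2π·7340 = 4.612e+04 rad/s.
Step 2 — Transfer function: H(jω) = 1/(1 + jωRC).
Step 3 — Denominator: 1 + jωRC = 1 + j·4.612e+04·851·3.87e-08 = 1 + j1.519.
Step 4 — H = 0.3024 - j0.4593.
Step 5 — Magnitude: |H| = 0.5499 (-5.2 dB); phase: φ = -56.6°.

|H| = 0.5499 (-5.2 dB), φ = -56.6°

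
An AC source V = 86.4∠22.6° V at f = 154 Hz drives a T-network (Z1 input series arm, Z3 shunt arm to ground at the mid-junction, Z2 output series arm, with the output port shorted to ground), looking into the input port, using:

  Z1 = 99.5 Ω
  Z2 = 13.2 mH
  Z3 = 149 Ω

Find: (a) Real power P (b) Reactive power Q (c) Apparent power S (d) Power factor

Step 1 — Angular frequency: ω = 2π·f = 2π·154 = 967.6 rad/s.
Step 2 — Component impedances:
  Z1: Z = R = 99.5 Ω
  Z2: Z = jωL = j·967.6·0.0132 = 0 + j12.77 Ω
  Z3: Z = R = 149 Ω
Step 3 — With the output port shorted to ground, the output series arm Z2 runs from the junction to ground; the shunt arm Z3 also runs from the junction to ground. They appear in parallel: Z3 || Z2 = 1.087 + j12.68 Ω.
Step 4 — Series with input arm Z1: Z_in = Z1 + (Z3 || Z2) = 100.6 + j12.68 Ω = 101.4∠7.2° Ω.
Step 5 — Source phasor: V = 86.4∠22.6° V = 79.77 + j33.2 V.
Step 6 — Current: I = V / Z = 0.8216 + j0.2265 A = 0.8522∠15.4° A.
Step 7 — Complex power: S = V·I* = 73.05 + j9.209 VA.
Step 8 — Real power: P = Re(S) = 73.05 W.
Step 9 — Reactive power: Q = Im(S) = 9.209 VAR.
Step 10 — Apparent power: |S| = 73.63 VA.
Step 11 — Power factor: PF = P/|S| = 0.9921 (lagging).

(a) P = 73.05 W  (b) Q = 9.209 VAR  (c) S = 73.63 VA  (d) PF = 0.9921 (lagging)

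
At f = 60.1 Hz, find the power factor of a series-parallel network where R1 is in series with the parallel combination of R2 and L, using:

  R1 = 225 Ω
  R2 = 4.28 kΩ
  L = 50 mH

Step 1 — Angular frequency: ω = 2π·f = 2π·60.1 = 377.6 rad/s.
Step 2 — Component impedances:
  R1: Z = R = 225 Ω
  R2: Z = R = 4280 Ω
  L: Z = jωL = j·377.6·0.05 = 0 + j18.88 Ω
Step 3 — Parallel branch: R2 || L = 1/(1/R2 + 1/L) = 0.08329 + j18.88 Ω.
Step 4 — Series with R1: Z_total = R1 + (R2 || L) = 225.1 + j18.88 Ω = 225.9∠4.8° Ω.
Step 5 — Power factor: PF = cos(φ) = Re(Z)/|Z| = 225.1/225.9 = 0.9965.
Step 6 — Type: Im(Z) = 18.88 ⇒ lagging (phase φ = 4.8°).

PF = 0.9965 (lagging, φ = 4.8°)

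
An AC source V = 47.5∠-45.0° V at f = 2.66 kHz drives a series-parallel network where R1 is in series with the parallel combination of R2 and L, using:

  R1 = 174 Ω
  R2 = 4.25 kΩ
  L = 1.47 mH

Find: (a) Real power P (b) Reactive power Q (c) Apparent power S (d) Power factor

Step 1 — Angular frequency: ω = 2π·f = 2π·2660 = 1.671e+04 rad/s.
Step 2 — Component impedances:
  R1: Z = R = 174 Ω
  R2: Z = R = 4250 Ω
  L: Z = jωL = j·1.671e+04·0.00147 = 0 + j24.57 Ω
Step 3 — Parallel branch: R2 || L = 1/(1/R2 + 1/L) = 0.142 + j24.57 Ω.
Step 4 — Series with R1: Z_total = R1 + (R2 || L) = 174.1 + j24.57 Ω = 175.9∠8.0° Ω.
Step 5 — Source phasor: V = 47.5∠-45.0° V = 33.59 - j33.59 V.
Step 6 — Current: I = V / Z = 0.1624 - j0.2158 A = 0.2701∠-53.0° A.
Step 7 — Complex power: S = V·I* = 12.7 + j1.792 VA.
Step 8 — Real power: P = Re(S) = 12.7 W.
Step 9 — Reactive power: Q = Im(S) = 1.792 VAR.
Step 10 — Apparent power: |S| = 12.83 VA.
Step 11 — Power factor: PF = P/|S| = 0.9902 (lagging).

(a) P = 12.7 W  (b) Q = 1.792 VAR  (c) S = 12.83 VA  (d) PF = 0.9902 (lagging)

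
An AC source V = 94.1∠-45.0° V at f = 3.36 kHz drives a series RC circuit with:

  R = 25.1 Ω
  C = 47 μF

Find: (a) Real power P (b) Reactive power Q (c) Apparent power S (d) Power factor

Step 1 — Angular frequency: ω = 2π·f = 2π·3360 = 2.111e+04 rad/s.
Step 2 — Component impedances:
  R: Z = R = 25.1 Ω
  C: Z = 1/(jωC) = -j/(ω·C) = 0 - j1.008 Ω
Step 3 — Series combination: Z_total = R + C = 25.1 - j1.008 Ω = 25.12∠-2.3° Ω.
Step 4 — Source phasor: V = 94.1∠-45.0° V = 66.54 - j66.54 V.
Step 5 — Current: I = V / Z = 2.753 - j2.54 A = 3.746∠-42.7° A.
Step 6 — Complex power: S = V·I* = 352.2 - j14.14 VA.
Step 7 — Real power: P = Re(S) = 352.2 W.
Step 8 — Reactive power: Q = Im(S) = -14.14 VAR.
Step 9 — Apparent power: |S| = 352.5 VA.
Step 10 — Power factor: PF = P/|S| = 0.9992 (leading).

(a) P = 352.2 W  (b) Q = -14.14 VAR  (c) S = 352.5 VA  (d) PF = 0.9992 (leading)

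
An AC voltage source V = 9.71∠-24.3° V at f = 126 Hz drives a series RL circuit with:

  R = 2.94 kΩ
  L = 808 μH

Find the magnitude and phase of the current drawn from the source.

Step 1 — Angular frequency: ω = 2π·f = 2π·126 = 791.7 rad/s.
Step 2 — Component impedances:
  R: Z = R = 2940 Ω
  L: Z = jωL = j·791.7·0.000808 = 0 + j0.6397 Ω
Step 3 — Series combination: Z_total = R + L = 2940 + j0.6397 Ω = 2940∠0.0° Ω.
Step 4 — Source phasor: V = 9.71∠-24.3° V = 8.85 - j3.996 V.
Step 5 — Ohm's law: I = V / Z_total = (8.85 - j3.996) / (2940 + j0.6397) = 0.00301 - j0.00136 A.
Step 6 — Convert to polar: |I| = 0.003303 A, ∠I = -24.3°.

I = 0.003303∠-24.3° A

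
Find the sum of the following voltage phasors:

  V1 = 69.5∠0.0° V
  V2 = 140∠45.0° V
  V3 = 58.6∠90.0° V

Step 1 — Convert each phasor to rectangular form:
  V1 = 69.5·(cos(0.0°) + j·sin(0.0°)) = 69.5 V
  V2 = 140·(cos(45.0°) + j·sin(45.0°)) = 98.99 + j98.99 V
  V3 = 58.6·(cos(90.0°) + j·sin(90.0°)) = 0 + j58.6 V
Step 2 — Sum components: V_total = 168.5 + j157.6 V.
Step 3 — Convert to polar: |V_total| = 230.7 V, ∠V_total = 43.1°.

V_total = 230.7∠43.1° V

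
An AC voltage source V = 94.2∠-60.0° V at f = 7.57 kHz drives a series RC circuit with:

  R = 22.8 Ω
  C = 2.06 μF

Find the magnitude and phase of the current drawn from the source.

Step 1 — Angular frequency: ω = 2π·f = 2π·7570 = 4.756e+04 rad/s.
Step 2 — Component impedances:
  R: Z = R = 22.8 Ω
  C: Z = 1/(jωC) = -j/(ω·C) = 0 - j10.21 Ω
Step 3 — Series combination: Z_total = R + C = 22.8 - j10.21 Ω = 24.98∠-24.1° Ω.
Step 4 — Source phasor: V = 94.2∠-60.0° V = 47.1 - j81.58 V.
Step 5 — Ohm's law: I = V / Z_total = (47.1 - j81.58) / (22.8 - j10.21) = 3.055 - j2.21 A.
Step 6 — Convert to polar: |I| = 3.771 A, ∠I = -35.9°.

I = 3.771∠-35.9° A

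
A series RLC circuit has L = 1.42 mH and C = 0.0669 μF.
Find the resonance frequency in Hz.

Step 1 — Resonance condition Im(Z)=0 gives ω₀ = 1/√(LC).
Step 2 — ω₀ = 1/√(0.00142·6.69e-08) = 1.026e+05 rad/s.
Step 3 — f₀ = ω₀/(2π) = 1.633e+04 Hz.

f₀ = 1.633e+04 Hz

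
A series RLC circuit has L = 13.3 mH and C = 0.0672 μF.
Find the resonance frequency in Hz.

Step 1 — Resonance condition Im(Z)=0 gives ω₀ = 1/√(LC).
Step 2 — ω₀ = 1/√(0.0133·6.72e-08) = 3.345e+04 rad/s.
Step 3 — f₀ = ω₀/(2π) = 5324 Hz.

f₀ = 5324 Hz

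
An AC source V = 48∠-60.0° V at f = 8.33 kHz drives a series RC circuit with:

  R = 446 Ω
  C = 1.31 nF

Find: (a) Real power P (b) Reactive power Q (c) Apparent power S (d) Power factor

Step 1 — Angular frequency: ω = 2π·f = 2π·8330 = 5.234e+04 rad/s.
Step 2 — Component impedances:
  R: Z = R = 446 Ω
  C: Z = 1/(jωC) = -j/(ω·C) = 0 - j1.458e+04 Ω
Step 3 — Series combination: Z_total = R + C = 446 - j1.458e+04 Ω = 1.459e+04∠-88.2° Ω.
Step 4 — Source phasor: V = 48∠-60.0° V = 24 - j41.57 V.
Step 5 — Current: I = V / Z = 0.002898 + j0.001557 A = 0.00329∠28.2° A.
Step 6 — Complex power: S = V·I* = 0.004826 - j0.1578 VA.
Step 7 — Real power: P = Re(S) = 0.004826 W.
Step 8 — Reactive power: Q = Im(S) = -0.1578 VAR.
Step 9 — Apparent power: |S| = 0.1579 VA.
Step 10 — Power factor: PF = P/|S| = 0.03057 (leading).

(a) P = 0.004826 W  (b) Q = -0.1578 VAR  (c) S = 0.1579 VA  (d) PF = 0.03057 (leading)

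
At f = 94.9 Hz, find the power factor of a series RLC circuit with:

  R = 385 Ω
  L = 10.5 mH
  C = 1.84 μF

Step 1 — Angular frequency: ω = 2π·f = 2π·94.9 = 596.3 rad/s.
Step 2 — Component impedances:
  R: Z = R = 385 Ω
  L: Z = jωL = j·596.3·0.0105 = 0 + j6.261 Ω
  C: Z = 1/(jωC) = -j/(ω·C) = 0 - j911.5 Ω
Step 3 — Series combination: Z_total = R + L + C = 385 - j905.2 Ω = 983.7∠-67.0° Ω.
Step 4 — Power factor: PF = cos(φ) = Re(Z)/|Z| = 385/983.7 = 0.3914.
Step 5 — Type: Im(Z) = -905.2 ⇒ leading (phase φ = -67.0°).

PF = 0.3914 (leading, φ = -67.0°)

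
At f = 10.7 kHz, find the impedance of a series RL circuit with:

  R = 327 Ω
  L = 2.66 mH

Step 1 — Angular frequency: ω = 2π·f = 2π·1.07e+04 = 6.723e+04 rad/s.
Step 2 — Component impedances:
  R: Z = R = 327 Ω
  L: Z = jωL = j·6.723e+04·0.00266 = 0 + j178.8 Ω
Step 3 — Series combination: Z_total = R + L = 327 + j178.8 Ω = 372.7∠28.7° Ω.

Z = 327 + j178.8 Ω = 372.7∠28.7° Ω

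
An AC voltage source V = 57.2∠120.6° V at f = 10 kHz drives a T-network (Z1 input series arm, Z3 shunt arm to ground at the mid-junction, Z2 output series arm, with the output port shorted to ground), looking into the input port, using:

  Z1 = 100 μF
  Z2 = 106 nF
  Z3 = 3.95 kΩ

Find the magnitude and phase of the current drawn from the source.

Step 1 — Angular frequency: ω = 2π·f = 2π·1e+04 = 6.283e+04 rad/s.
Step 2 — Component impedances:
  Z1: Z = 1/(jωC) = -j/(ω·C) = 0 - j0.1592 Ω
  Z2: Z = 1/(jωC) = -j/(ω·C) = 0 - j150.1 Ω
  Z3: Z = R = 3950 Ω
Step 3 — With the output port shorted to ground, the output series arm Z2 runs from the junction to ground; the shunt arm Z3 also runs from the junction to ground. They appear in parallel: Z3 || Z2 = 5.699 - j149.9 Ω.
Step 4 — Series with input arm Z1: Z_in = Z1 + (Z3 || Z2) = 5.699 - j150.1 Ω = 150.2∠-87.8° Ω.
Step 5 — Source phasor: V = 57.2∠120.6° V = -29.12 + j49.23 V.
Step 6 — Ohm's law: I = V / Z_total = (-29.12 + j49.23) / (5.699 - j150.1) = -0.3349 - j0.1813 A.
Step 7 — Convert to polar: |I| = 0.3808 A, ∠I = -151.6°.

I = 0.3808∠-151.6° A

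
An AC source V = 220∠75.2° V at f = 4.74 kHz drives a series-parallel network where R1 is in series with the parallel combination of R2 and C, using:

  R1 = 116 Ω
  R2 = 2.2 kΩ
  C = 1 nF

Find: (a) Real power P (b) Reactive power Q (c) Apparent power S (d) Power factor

Step 1 — Angular frequency: ω = 2π·f = 2π·4740 = 2.978e+04 rad/s.
Step 2 — Component impedances:
  R1: Z = R = 116 Ω
  R2: Z = R = 2200 Ω
  C: Z = 1/(jωC) = -j/(ω·C) = 0 - j3.358e+04 Ω
Step 3 — Parallel branch: R2 || C = 1/(1/R2 + 1/C) = 2191 - j143.5 Ω.
Step 4 — Series with R1: Z_total = R1 + (R2 || C) = 2307 - j143.5 Ω = 2311∠-3.6° Ω.
Step 5 — Source phasor: V = 220∠75.2° V = 56.2 + j212.7 V.
Step 6 — Current: I = V / Z = 0.01855 + j0.09337 A = 0.09519∠78.8° A.
Step 7 — Complex power: S = V·I* = 20.9 - j1.301 VA.
Step 8 — Real power: P = Re(S) = 20.9 W.
Step 9 — Reactive power: Q = Im(S) = -1.301 VAR.
Step 10 — Apparent power: |S| = 20.94 VA.
Step 11 — Power factor: PF = P/|S| = 0.9981 (leading).

(a) P = 20.9 W  (b) Q = -1.301 VAR  (c) S = 20.94 VA  (d) PF = 0.9981 (leading)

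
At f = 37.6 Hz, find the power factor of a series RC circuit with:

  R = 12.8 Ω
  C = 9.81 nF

Step 1 — Angular frequency: ω = 2π·f = 2π·37.6 = 236.2 rad/s.
Step 2 — Component impedances:
  R: Z = R = 12.8 Ω
  C: Z = 1/(jωC) = -j/(ω·C) = 0 - j4.315e+05 Ω
Step 3 — Series combination: Z_total = R + C = 12.8 - j4.315e+05 Ω = 4.315e+05∠-90.0° Ω.
Step 4 — Power factor: PF = cos(φ) = Re(Z)/|Z| = 12.8/4.3148e+05 = 2.967e-05.
Step 5 — Type: Im(Z) = -4.315e+05 ⇒ leading (phase φ = -90.0°).

PF = 2.967e-05 (leading, φ = -90.0°)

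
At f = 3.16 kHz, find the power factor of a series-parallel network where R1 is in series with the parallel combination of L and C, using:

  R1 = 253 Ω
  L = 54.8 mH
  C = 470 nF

Step 1 — Angular frequency: ω = 2π·f = 2π·3160 = 1.985e+04 rad/s.
Step 2 — Component impedances:
  R1: Z = R = 253 Ω
  L: Z = jωL = j·1.985e+04·0.0548 = 0 + j1088 Ω
  C: Z = 1/(jωC) = -j/(ω·C) = 0 - j107.2 Ω
Step 3 — Parallel branch: L || C = 1/(1/L + 1/C) = 0 - j118.9 Ω.
Step 4 — Series with R1: Z_total = R1 + (L || C) = 253 - j118.9 Ω = 279.5∠-25.2° Ω.
Step 5 — Power factor: PF = cos(φ) = Re(Z)/|Z| = 253/279.53 = 0.9051.
Step 6 — Type: Im(Z) = -118.9 ⇒ leading (phase φ = -25.2°).

PF = 0.9051 (leading, φ = -25.2°)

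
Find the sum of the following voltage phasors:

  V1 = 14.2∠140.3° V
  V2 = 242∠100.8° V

Step 1 — Convert each phasor to rectangular form:
  V1 = 14.2·(cos(140.3°) + j·sin(140.3°)) = -10.93 + j9.071 V
  V2 = 242·(cos(100.8°) + j·sin(100.8°)) = -45.35 + j237.7 V
Step 2 — Sum components: V_total = -56.27 + j246.8 V.
Step 3 — Convert to polar: |V_total| = 253.1 V, ∠V_total = 102.8°.

V_total = 253.1∠102.8° V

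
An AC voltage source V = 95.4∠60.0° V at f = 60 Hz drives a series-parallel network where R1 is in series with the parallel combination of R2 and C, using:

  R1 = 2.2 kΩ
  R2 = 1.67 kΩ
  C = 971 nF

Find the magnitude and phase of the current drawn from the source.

Step 1 — Angular frequency: ω = 2π·f = 2π·60 = 377 rad/s.
Step 2 — Component impedances:
  R1: Z = R = 2200 Ω
  R2: Z = R = 1670 Ω
  C: Z = 1/(jωC) = -j/(ω·C) = 0 - j2732 Ω
Step 3 — Parallel branch: R2 || C = 1/(1/R2 + 1/C) = 1216 - j743.2 Ω.
Step 4 — Series with R1: Z_total = R1 + (R2 || C) = 3416 - j743.2 Ω = 3496∠-12.3° Ω.
Step 5 — Source phasor: V = 95.4∠60.0° V = 47.7 + j82.62 V.
Step 6 — Ohm's law: I = V / Z_total = (47.7 + j82.62) / (3416 - j743.2) = 0.008309 + j0.026 A.
Step 7 — Convert to polar: |I| = 0.02729 A, ∠I = 72.3°.

I = 0.02729∠72.3° A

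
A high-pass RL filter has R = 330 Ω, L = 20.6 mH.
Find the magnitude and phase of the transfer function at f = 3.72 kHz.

Step 1 — Angular frequency: ω = 2π·3720 = 2.337e+04 rad/s.
Step 2 — Transfer function: H(jω) = jωL/(R + jωL).
Step 3 — Numerator jωL = j·481.5; denominator R + jωL = 330 + j481.5.
Step 4 — H = 0.6804 + j0.4663.
Step 5 — Magnitude: |H| = 0.8249 (-1.7 dB); phase: φ = 34.4°.

|H| = 0.8249 (-1.7 dB), φ = 34.4°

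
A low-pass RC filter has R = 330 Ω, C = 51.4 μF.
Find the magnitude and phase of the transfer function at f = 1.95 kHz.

Step 1 — Angular frequency: ω = 2π·1950 = 1.225e+04 rad/s.
Step 2 — Transfer function: H(jω) = 1/(1 + jωRC).
Step 3 — Denominator: 1 + jωRC = 1 + j·1.225e+04·330·5.14e-05 = 1 + j207.8.
Step 4 — H = 2.315e-05 - j0.004812.
Step 5 — Magnitude: |H| = 0.004812 (-46.4 dB); phase: φ = -89.7°.

|H| = 0.004812 (-46.4 dB), φ = -89.7°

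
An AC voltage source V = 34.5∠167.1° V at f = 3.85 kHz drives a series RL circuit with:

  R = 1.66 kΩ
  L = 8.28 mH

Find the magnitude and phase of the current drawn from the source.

Step 1 — Angular frequency: ω = 2π·f = 2π·3850 = 2.419e+04 rad/s.
Step 2 — Component impedances:
  R: Z = R = 1660 Ω
  L: Z = jωL = j·2.419e+04·0.00828 = 0 + j200.3 Ω
Step 3 — Series combination: Z_total = R + L = 1660 + j200.3 Ω = 1672∠6.9° Ω.
Step 4 — Source phasor: V = 34.5∠167.1° V = -33.63 + j7.702 V.
Step 5 — Ohm's law: I = V / Z_total = (-33.63 + j7.702) / (1660 + j200.3) = -0.01942 + j0.006983 A.
Step 6 — Convert to polar: |I| = 0.02063 A, ∠I = 160.2°.

I = 0.02063∠160.2° A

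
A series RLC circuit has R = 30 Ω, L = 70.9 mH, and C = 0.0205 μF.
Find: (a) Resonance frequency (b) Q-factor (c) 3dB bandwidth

Step 1 — Resonance condition Im(Z)=0 gives ω₀ = 1/√(LC).
Step 2 — ω₀ = 1/√(0.0709·2.05e-08) = 2.623e+04 rad/s.
Step 3 — f₀ = ω₀/(2π) = 4175 Hz.
Step 4 — Series Q: Q = ω₀L/R = 2.623e+04·0.0709/30 = 61.99.
Step 5 — 3dB bandwidth: Δω = ω₀/Q = 423.1 rad/s; BW = Δω/(2π) = 67.34 Hz.

(a) f₀ = 4175 Hz  (b) Q = 61.99  (c) BW = 67.34 Hz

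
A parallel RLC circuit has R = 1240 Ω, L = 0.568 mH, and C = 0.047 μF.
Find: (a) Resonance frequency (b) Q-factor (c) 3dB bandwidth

Step 1 — Resonance: ω₀ = 1/√(LC) = 1/√(0.000568·4.7e-08) = 1.935e+05 rad/s.
Step 2 — f₀ = ω₀/(2π) = 3.08e+04 Hz.
Step 3 — Parallel Q: Q = R/(ω₀L) = 1240/(1.935e+05·0.000568) = 11.28.
Step 4 — Bandwidth: Δω = ω₀/Q = 1.716e+04 rad/s; BW = Δω/(2π) = 2731 Hz.

(a) f₀ = 3.08e+04 Hz  (b) Q = 11.28  (c) BW = 2731 Hz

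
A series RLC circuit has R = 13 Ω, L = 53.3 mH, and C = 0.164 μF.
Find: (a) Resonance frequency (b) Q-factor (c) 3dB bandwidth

Step 1 — Resonance condition Im(Z)=0 gives ω₀ = 1/√(LC).
Step 2 — ω₀ = 1/√(0.0533·1.64e-07) = 1.07e+04 rad/s.
Step 3 — f₀ = ω₀/(2π) = 1702 Hz.
Step 4 — Series Q: Q = ω₀L/R = 1.07e+04·0.0533/13 = 43.85.
Step 5 — 3dB bandwidth: Δω = ω₀/Q = 243.9 rad/s; BW = Δω/(2π) = 38.82 Hz.

(a) f₀ = 1702 Hz  (b) Q = 43.85  (c) BW = 38.82 Hz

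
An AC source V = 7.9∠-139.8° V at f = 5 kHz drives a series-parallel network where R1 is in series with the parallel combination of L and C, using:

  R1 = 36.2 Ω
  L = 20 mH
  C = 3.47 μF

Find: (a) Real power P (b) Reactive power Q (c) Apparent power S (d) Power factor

Step 1 — Angular frequency: ω = 2π·f = 2π·5000 = 3.142e+04 rad/s.
Step 2 — Component impedances:
  R1: Z = R = 36.2 Ω
  L: Z = jωL = j·3.142e+04·0.02 = 0 + j628.3 Ω
  C: Z = 1/(jωC) = -j/(ω·C) = 0 - j9.173 Ω
Step 3 — Parallel branch: L || C = 1/(1/L + 1/C) = 0 - j9.309 Ω.
Step 4 — Series with R1: Z_total = R1 + (L || C) = 36.2 - j9.309 Ω = 37.38∠-14.4° Ω.
Step 5 — Source phasor: V = 7.9∠-139.8° V = -6.034 - j5.099 V.
Step 6 — Current: I = V / Z = -0.1224 - j0.1723 A = 0.2114∠-125.4° A.
Step 7 — Complex power: S = V·I* = 1.617 - j0.4158 VA.
Step 8 — Real power: P = Re(S) = 1.617 W.
Step 9 — Reactive power: Q = Im(S) = -0.4158 VAR.
Step 10 — Apparent power: |S| = 1.67 VA.
Step 11 — Power factor: PF = P/|S| = 0.9685 (leading).

(a) P = 1.617 W  (b) Q = -0.4158 VAR  (c) S = 1.67 VA  (d) PF = 0.9685 (leading)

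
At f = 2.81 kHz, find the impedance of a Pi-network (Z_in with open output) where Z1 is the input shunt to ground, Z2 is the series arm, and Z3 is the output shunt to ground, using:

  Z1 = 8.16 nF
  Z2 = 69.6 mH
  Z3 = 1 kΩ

Step 1 — Angular frequency: ω = 2π·f = 2π·2810 = 1.766e+04 rad/s.
Step 2 — Component impedances:
  Z1: Z = 1/(jωC) = -j/(ω·C) = 0 - j6941 Ω
  Z2: Z = jωL = j·1.766e+04·0.0696 = 0 + j1229 Ω
  Z3: Z = R = 1000 Ω
Step 3 — With open output, the series arm Z2 and the output shunt Z3 appear in series to ground: Z2 + Z3 = 1000 + j1229 Ω.
Step 4 — Parallel with input shunt Z1: Z_in = Z1 || (Z2 + Z3) = 1433 + j1242 Ω = 1896∠40.9° Ω.

Z = 1433 + j1242 Ω = 1896∠40.9° Ω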